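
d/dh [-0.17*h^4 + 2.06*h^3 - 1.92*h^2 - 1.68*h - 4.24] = -0.68*h^3 + 6.18*h^2 - 3.84*h - 1.68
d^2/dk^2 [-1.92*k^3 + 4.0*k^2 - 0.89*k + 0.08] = 8.0 - 11.52*k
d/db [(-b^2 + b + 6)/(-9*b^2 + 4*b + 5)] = (5*b^2 + 98*b - 19)/(81*b^4 - 72*b^3 - 74*b^2 + 40*b + 25)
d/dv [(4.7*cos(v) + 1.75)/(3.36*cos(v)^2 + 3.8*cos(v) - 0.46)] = (15.792*cos(v)^2 + 11.76*cos(v) + 8.812)*sin(v)/(11.2896*cos(v)^4 + 25.536*cos(v)^3 + 11.3488*cos(v)^2 - 3.496*cos(v) + 0.2116)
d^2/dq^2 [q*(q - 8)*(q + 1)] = 6*q - 14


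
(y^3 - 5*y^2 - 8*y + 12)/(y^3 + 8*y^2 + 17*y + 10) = (y^2 - 7*y + 6)/(y^2 + 6*y + 5)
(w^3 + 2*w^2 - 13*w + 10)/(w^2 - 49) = (w^3 + 2*w^2 - 13*w + 10)/(w^2 - 49)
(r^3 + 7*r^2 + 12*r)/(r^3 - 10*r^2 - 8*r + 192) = r*(r + 3)/(r^2 - 14*r + 48)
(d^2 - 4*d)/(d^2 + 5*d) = (d - 4)/(d + 5)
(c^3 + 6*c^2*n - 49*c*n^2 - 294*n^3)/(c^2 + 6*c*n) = c - 49*n^2/c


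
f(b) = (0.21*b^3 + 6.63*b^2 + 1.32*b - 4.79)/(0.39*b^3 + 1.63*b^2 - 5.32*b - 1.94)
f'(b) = (-1.17*b^2 - 3.26*b + 5.32)*(0.21*b^3 + 6.63*b^2 + 1.32*b - 4.79)/(0.39*b^3 + 1.63*b^2 - 5.32*b - 1.94)^2 + (0.63*b^2 + 13.26*b + 1.32)/(0.39*b^3 + 1.63*b^2 - 5.32*b - 1.94)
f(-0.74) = -0.81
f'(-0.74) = -5.09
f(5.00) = 3.18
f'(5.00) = -0.73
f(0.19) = 1.49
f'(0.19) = -3.74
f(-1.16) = 0.39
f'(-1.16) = -1.77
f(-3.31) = 2.88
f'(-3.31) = -1.35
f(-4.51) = 5.40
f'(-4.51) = -3.40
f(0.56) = 0.45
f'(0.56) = -2.38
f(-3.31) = 2.88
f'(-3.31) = -1.35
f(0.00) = 2.47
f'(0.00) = -7.45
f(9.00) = 1.90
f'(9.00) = -0.15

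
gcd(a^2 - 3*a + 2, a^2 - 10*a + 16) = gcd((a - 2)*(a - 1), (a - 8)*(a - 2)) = a - 2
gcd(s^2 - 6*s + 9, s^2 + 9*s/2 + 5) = 1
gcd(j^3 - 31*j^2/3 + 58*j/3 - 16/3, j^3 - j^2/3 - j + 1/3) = j - 1/3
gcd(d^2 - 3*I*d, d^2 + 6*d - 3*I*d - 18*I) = d - 3*I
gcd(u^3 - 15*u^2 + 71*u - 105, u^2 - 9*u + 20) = u - 5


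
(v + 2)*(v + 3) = v^2 + 5*v + 6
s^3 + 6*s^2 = s^2*(s + 6)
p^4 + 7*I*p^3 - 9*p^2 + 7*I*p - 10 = (p - I)*(p + I)*(p + 2*I)*(p + 5*I)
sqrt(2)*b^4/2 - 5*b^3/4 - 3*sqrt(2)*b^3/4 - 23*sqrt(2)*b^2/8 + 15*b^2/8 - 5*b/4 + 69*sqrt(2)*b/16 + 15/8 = (b/2 + sqrt(2)/2)*(b - 3/2)*(b - 5*sqrt(2)/2)*(sqrt(2)*b + 1/2)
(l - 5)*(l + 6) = l^2 + l - 30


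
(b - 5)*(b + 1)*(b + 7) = b^3 + 3*b^2 - 33*b - 35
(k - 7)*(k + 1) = k^2 - 6*k - 7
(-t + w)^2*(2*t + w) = 2*t^3 - 3*t^2*w + w^3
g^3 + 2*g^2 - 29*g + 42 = (g - 3)*(g - 2)*(g + 7)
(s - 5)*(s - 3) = s^2 - 8*s + 15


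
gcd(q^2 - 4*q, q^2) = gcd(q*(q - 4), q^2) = q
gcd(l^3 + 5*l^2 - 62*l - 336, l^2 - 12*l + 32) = l - 8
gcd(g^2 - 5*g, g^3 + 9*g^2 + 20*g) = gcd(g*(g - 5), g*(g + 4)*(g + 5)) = g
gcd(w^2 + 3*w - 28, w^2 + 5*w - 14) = w + 7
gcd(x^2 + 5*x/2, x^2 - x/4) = x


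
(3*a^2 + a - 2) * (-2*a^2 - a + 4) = -6*a^4 - 5*a^3 + 15*a^2 + 6*a - 8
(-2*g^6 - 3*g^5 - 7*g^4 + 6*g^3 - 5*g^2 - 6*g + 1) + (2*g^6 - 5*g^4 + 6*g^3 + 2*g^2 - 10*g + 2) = -3*g^5 - 12*g^4 + 12*g^3 - 3*g^2 - 16*g + 3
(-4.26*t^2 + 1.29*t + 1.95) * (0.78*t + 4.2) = -3.3228*t^3 - 16.8858*t^2 + 6.939*t + 8.19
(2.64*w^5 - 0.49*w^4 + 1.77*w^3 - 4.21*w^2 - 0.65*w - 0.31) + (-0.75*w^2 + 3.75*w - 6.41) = 2.64*w^5 - 0.49*w^4 + 1.77*w^3 - 4.96*w^2 + 3.1*w - 6.72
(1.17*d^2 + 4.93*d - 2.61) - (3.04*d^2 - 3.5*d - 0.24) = -1.87*d^2 + 8.43*d - 2.37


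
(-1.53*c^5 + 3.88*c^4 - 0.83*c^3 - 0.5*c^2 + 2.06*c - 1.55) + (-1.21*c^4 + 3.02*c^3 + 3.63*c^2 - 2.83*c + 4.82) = -1.53*c^5 + 2.67*c^4 + 2.19*c^3 + 3.13*c^2 - 0.77*c + 3.27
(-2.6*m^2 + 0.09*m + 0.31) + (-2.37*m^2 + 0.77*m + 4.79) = -4.97*m^2 + 0.86*m + 5.1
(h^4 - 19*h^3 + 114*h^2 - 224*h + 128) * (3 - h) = -h^5 + 22*h^4 - 171*h^3 + 566*h^2 - 800*h + 384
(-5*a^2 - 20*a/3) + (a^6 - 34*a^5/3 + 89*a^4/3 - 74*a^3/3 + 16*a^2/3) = a^6 - 34*a^5/3 + 89*a^4/3 - 74*a^3/3 + a^2/3 - 20*a/3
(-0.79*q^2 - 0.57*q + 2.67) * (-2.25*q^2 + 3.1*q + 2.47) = 1.7775*q^4 - 1.1665*q^3 - 9.7258*q^2 + 6.8691*q + 6.5949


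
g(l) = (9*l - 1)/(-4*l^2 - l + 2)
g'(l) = (8*l + 1)*(9*l - 1)/(-4*l^2 - l + 2)^2 + 9/(-4*l^2 - l + 2)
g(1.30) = -1.77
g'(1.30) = 1.84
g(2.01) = -1.06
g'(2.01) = 0.56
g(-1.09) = 6.50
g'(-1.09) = 24.78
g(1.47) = -1.51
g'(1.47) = 1.26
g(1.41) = -1.59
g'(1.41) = 1.43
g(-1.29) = 3.75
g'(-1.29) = 7.70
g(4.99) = -0.43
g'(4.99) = 0.08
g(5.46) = -0.39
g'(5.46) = 0.07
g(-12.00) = 0.19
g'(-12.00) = 0.02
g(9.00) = -0.24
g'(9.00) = 0.03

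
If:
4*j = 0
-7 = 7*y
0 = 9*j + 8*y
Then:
No Solution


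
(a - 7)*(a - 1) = a^2 - 8*a + 7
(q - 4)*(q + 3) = q^2 - q - 12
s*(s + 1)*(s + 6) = s^3 + 7*s^2 + 6*s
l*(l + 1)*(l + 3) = l^3 + 4*l^2 + 3*l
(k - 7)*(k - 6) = k^2 - 13*k + 42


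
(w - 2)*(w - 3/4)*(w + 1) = w^3 - 7*w^2/4 - 5*w/4 + 3/2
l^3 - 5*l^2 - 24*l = l*(l - 8)*(l + 3)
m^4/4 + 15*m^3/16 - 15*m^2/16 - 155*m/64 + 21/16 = (m/4 + 1)*(m - 3/2)*(m - 1/2)*(m + 7/4)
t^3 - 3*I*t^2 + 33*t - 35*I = (t - 7*I)*(t - I)*(t + 5*I)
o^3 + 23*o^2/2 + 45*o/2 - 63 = (o - 3/2)*(o + 6)*(o + 7)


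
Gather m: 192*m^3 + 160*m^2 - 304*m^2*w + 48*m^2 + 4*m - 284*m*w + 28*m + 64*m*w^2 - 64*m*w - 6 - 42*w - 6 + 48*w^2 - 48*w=192*m^3 + m^2*(208 - 304*w) + m*(64*w^2 - 348*w + 32) + 48*w^2 - 90*w - 12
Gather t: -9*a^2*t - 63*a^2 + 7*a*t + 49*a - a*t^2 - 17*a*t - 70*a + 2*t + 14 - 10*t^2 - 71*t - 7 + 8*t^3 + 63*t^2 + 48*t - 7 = -63*a^2 - 21*a + 8*t^3 + t^2*(53 - a) + t*(-9*a^2 - 10*a - 21)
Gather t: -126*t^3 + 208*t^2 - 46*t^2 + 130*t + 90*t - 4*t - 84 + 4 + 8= -126*t^3 + 162*t^2 + 216*t - 72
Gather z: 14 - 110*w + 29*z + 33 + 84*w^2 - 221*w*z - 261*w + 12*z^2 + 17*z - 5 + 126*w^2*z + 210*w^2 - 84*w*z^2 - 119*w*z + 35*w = 294*w^2 - 336*w + z^2*(12 - 84*w) + z*(126*w^2 - 340*w + 46) + 42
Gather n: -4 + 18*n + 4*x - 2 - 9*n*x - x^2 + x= n*(18 - 9*x) - x^2 + 5*x - 6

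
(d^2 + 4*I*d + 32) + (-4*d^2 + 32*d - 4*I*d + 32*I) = -3*d^2 + 32*d + 32 + 32*I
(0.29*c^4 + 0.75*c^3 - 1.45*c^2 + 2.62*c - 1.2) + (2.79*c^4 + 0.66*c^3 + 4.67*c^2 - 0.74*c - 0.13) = 3.08*c^4 + 1.41*c^3 + 3.22*c^2 + 1.88*c - 1.33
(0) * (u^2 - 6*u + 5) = 0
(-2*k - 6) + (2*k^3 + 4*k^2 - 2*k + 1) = 2*k^3 + 4*k^2 - 4*k - 5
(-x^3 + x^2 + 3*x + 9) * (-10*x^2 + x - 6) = 10*x^5 - 11*x^4 - 23*x^3 - 93*x^2 - 9*x - 54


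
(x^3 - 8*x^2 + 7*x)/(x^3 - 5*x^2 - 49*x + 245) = x*(x - 1)/(x^2 + 2*x - 35)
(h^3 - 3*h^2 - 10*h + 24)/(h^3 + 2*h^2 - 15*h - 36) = (h - 2)/(h + 3)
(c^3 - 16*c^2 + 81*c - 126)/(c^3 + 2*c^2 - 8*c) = (c^3 - 16*c^2 + 81*c - 126)/(c*(c^2 + 2*c - 8))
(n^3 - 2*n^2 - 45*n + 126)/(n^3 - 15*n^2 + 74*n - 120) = (n^2 + 4*n - 21)/(n^2 - 9*n + 20)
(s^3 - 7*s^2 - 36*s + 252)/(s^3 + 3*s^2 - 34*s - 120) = (s^2 - s - 42)/(s^2 + 9*s + 20)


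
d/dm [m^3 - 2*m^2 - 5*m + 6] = 3*m^2 - 4*m - 5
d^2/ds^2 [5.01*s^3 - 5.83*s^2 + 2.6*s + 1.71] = 30.06*s - 11.66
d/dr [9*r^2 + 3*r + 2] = 18*r + 3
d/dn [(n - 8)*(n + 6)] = 2*n - 2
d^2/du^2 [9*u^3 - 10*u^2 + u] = 54*u - 20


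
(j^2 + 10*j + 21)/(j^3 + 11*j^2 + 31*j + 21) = 1/(j + 1)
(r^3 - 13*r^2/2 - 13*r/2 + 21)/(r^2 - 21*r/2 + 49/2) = (2*r^2 + r - 6)/(2*r - 7)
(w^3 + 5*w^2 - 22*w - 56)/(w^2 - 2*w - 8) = w + 7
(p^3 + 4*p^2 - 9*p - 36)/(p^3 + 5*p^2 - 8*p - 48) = (p + 3)/(p + 4)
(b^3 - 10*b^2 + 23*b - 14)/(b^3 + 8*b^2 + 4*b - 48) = (b^2 - 8*b + 7)/(b^2 + 10*b + 24)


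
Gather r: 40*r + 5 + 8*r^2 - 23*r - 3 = 8*r^2 + 17*r + 2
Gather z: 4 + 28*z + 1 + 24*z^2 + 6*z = 24*z^2 + 34*z + 5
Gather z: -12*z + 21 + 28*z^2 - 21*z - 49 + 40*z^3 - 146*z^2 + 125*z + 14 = 40*z^3 - 118*z^2 + 92*z - 14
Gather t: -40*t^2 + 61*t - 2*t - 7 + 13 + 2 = -40*t^2 + 59*t + 8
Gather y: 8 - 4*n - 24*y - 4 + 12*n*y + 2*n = -2*n + y*(12*n - 24) + 4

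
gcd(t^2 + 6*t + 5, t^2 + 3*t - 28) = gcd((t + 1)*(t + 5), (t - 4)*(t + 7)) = 1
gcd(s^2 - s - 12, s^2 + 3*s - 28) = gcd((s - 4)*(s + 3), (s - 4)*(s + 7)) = s - 4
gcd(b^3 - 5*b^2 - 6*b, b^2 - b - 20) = 1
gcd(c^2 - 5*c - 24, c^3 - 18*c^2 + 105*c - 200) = c - 8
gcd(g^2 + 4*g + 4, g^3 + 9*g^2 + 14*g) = g + 2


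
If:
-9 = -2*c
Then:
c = 9/2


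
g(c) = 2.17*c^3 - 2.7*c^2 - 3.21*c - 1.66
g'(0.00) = -3.21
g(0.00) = -1.66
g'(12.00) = 869.43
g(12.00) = 3320.78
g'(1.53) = 3.77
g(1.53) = -5.12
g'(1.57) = 4.36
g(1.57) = -4.96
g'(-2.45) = 49.10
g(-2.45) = -41.91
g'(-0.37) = -0.32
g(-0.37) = -0.95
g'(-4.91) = 180.25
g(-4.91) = -307.86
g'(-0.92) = 7.27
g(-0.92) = -2.68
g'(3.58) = 60.89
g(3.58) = 51.81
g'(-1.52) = 20.04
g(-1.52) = -10.64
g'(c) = 6.51*c^2 - 5.4*c - 3.21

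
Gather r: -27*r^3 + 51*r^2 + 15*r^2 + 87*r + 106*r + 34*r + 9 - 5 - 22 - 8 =-27*r^3 + 66*r^2 + 227*r - 26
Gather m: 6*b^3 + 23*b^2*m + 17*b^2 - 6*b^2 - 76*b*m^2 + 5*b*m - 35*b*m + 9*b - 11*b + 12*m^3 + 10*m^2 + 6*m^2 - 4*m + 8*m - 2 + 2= 6*b^3 + 11*b^2 - 2*b + 12*m^3 + m^2*(16 - 76*b) + m*(23*b^2 - 30*b + 4)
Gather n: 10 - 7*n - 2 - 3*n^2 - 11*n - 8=-3*n^2 - 18*n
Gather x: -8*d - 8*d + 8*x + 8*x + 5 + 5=-16*d + 16*x + 10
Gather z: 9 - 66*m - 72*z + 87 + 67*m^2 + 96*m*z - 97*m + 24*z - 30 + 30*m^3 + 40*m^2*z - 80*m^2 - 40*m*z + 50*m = 30*m^3 - 13*m^2 - 113*m + z*(40*m^2 + 56*m - 48) + 66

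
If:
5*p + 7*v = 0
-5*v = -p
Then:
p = 0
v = 0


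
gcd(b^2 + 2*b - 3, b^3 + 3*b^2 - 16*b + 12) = b - 1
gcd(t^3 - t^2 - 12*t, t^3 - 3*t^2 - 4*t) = t^2 - 4*t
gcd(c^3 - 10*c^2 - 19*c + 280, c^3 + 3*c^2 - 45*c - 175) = c^2 - 2*c - 35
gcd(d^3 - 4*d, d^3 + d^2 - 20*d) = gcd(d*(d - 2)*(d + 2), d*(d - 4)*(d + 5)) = d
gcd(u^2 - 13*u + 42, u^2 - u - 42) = u - 7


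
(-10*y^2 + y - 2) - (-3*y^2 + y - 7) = 5 - 7*y^2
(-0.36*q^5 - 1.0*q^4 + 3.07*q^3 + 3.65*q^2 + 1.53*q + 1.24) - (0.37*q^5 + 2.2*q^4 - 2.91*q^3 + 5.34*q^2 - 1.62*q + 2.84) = -0.73*q^5 - 3.2*q^4 + 5.98*q^3 - 1.69*q^2 + 3.15*q - 1.6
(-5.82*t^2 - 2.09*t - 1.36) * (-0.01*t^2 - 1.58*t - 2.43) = 0.0582*t^4 + 9.2165*t^3 + 17.4584*t^2 + 7.2275*t + 3.3048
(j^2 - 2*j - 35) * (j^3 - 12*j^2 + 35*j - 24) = j^5 - 14*j^4 + 24*j^3 + 326*j^2 - 1177*j + 840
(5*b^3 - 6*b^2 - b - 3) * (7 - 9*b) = -45*b^4 + 89*b^3 - 33*b^2 + 20*b - 21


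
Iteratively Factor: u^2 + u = (u)*(u + 1)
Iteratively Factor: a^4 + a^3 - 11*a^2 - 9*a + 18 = (a + 2)*(a^3 - a^2 - 9*a + 9) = (a + 2)*(a + 3)*(a^2 - 4*a + 3) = (a - 3)*(a + 2)*(a + 3)*(a - 1)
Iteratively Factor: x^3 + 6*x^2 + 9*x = (x)*(x^2 + 6*x + 9) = x*(x + 3)*(x + 3)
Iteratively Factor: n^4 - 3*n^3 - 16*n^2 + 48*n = (n + 4)*(n^3 - 7*n^2 + 12*n) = (n - 4)*(n + 4)*(n^2 - 3*n) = (n - 4)*(n - 3)*(n + 4)*(n)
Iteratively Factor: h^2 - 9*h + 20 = (h - 5)*(h - 4)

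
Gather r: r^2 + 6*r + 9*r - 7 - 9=r^2 + 15*r - 16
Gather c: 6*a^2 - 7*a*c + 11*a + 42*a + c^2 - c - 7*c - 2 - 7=6*a^2 + 53*a + c^2 + c*(-7*a - 8) - 9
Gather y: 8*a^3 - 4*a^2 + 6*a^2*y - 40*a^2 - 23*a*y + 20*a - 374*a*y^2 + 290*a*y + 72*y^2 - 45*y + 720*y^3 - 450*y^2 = 8*a^3 - 44*a^2 + 20*a + 720*y^3 + y^2*(-374*a - 378) + y*(6*a^2 + 267*a - 45)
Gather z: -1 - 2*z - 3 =-2*z - 4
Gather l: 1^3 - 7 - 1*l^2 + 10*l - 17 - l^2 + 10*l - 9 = -2*l^2 + 20*l - 32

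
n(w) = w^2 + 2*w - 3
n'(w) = 2*w + 2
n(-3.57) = 2.60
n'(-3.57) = -5.14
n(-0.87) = -3.98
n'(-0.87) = 0.26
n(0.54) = -1.63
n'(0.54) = 3.08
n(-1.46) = -3.79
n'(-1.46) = -0.92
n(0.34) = -2.20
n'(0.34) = 2.68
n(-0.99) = -4.00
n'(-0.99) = 0.02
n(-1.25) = -3.94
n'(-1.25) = -0.50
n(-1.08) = -3.99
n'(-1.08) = -0.16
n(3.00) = 12.00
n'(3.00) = 8.00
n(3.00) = 12.00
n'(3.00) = 8.00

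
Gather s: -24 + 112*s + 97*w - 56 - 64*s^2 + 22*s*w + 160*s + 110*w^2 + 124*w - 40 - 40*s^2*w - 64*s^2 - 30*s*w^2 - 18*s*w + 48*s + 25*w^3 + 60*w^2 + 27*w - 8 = s^2*(-40*w - 128) + s*(-30*w^2 + 4*w + 320) + 25*w^3 + 170*w^2 + 248*w - 128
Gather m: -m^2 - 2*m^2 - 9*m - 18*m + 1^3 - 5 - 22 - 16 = -3*m^2 - 27*m - 42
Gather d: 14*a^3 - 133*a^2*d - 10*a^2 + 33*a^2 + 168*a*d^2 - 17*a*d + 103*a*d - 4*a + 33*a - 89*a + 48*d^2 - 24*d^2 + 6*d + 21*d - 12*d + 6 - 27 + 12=14*a^3 + 23*a^2 - 60*a + d^2*(168*a + 24) + d*(-133*a^2 + 86*a + 15) - 9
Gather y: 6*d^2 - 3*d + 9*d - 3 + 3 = 6*d^2 + 6*d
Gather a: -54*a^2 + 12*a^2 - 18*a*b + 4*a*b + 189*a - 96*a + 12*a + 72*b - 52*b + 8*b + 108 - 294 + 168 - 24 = -42*a^2 + a*(105 - 14*b) + 28*b - 42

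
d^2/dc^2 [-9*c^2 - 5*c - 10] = -18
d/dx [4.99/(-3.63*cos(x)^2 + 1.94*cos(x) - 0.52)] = (9.6806 - 36.2274*cos(x))*sin(x)/(3.63*cos(x)^2 - 1.94*cos(x) + 0.52)^2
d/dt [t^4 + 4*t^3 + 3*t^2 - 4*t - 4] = 4*t^3 + 12*t^2 + 6*t - 4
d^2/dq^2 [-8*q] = 0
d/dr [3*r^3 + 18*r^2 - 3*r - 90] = 9*r^2 + 36*r - 3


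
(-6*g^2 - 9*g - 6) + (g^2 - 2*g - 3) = -5*g^2 - 11*g - 9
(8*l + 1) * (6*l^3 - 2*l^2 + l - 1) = 48*l^4 - 10*l^3 + 6*l^2 - 7*l - 1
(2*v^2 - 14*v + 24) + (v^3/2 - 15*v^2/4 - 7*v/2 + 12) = v^3/2 - 7*v^2/4 - 35*v/2 + 36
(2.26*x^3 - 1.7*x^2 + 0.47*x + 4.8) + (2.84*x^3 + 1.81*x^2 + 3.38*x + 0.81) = 5.1*x^3 + 0.11*x^2 + 3.85*x + 5.61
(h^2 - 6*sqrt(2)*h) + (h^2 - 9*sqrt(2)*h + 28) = 2*h^2 - 15*sqrt(2)*h + 28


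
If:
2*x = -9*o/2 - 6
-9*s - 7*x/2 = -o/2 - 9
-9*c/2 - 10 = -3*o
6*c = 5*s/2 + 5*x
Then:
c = -33980/16749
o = 540/1861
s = 13604/5583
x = -6798/1861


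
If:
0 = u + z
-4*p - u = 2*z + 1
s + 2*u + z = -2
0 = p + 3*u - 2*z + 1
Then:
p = -2/7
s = -13/7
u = -1/7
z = 1/7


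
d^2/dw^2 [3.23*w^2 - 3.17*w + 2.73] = 6.46000000000000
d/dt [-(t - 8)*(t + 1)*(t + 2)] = -3*t^2 + 10*t + 22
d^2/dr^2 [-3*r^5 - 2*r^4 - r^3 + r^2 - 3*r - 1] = -60*r^3 - 24*r^2 - 6*r + 2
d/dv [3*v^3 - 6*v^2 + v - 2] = 9*v^2 - 12*v + 1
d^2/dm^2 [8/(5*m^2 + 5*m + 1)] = 80*(-5*m^2 - 5*m + 5*(2*m + 1)^2 - 1)/(5*m^2 + 5*m + 1)^3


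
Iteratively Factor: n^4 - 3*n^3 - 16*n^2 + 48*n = (n - 4)*(n^3 + n^2 - 12*n) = (n - 4)*(n + 4)*(n^2 - 3*n) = n*(n - 4)*(n + 4)*(n - 3)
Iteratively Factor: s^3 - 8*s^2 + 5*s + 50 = (s - 5)*(s^2 - 3*s - 10) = (s - 5)*(s + 2)*(s - 5)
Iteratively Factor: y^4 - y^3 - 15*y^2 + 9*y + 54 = (y - 3)*(y^3 + 2*y^2 - 9*y - 18) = (y - 3)*(y + 3)*(y^2 - y - 6) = (y - 3)^2*(y + 3)*(y + 2)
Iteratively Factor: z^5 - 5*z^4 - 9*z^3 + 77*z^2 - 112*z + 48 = (z - 1)*(z^4 - 4*z^3 - 13*z^2 + 64*z - 48) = (z - 1)*(z + 4)*(z^3 - 8*z^2 + 19*z - 12) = (z - 4)*(z - 1)*(z + 4)*(z^2 - 4*z + 3) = (z - 4)*(z - 3)*(z - 1)*(z + 4)*(z - 1)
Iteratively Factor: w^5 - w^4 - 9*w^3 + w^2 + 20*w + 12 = (w + 2)*(w^4 - 3*w^3 - 3*w^2 + 7*w + 6) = (w + 1)*(w + 2)*(w^3 - 4*w^2 + w + 6) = (w + 1)^2*(w + 2)*(w^2 - 5*w + 6) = (w - 3)*(w + 1)^2*(w + 2)*(w - 2)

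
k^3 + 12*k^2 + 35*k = k*(k + 5)*(k + 7)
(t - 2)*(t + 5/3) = t^2 - t/3 - 10/3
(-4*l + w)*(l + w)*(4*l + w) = -16*l^3 - 16*l^2*w + l*w^2 + w^3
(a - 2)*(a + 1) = a^2 - a - 2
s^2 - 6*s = s*(s - 6)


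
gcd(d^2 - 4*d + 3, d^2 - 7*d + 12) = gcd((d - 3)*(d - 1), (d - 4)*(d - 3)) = d - 3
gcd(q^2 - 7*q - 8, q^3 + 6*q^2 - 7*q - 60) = 1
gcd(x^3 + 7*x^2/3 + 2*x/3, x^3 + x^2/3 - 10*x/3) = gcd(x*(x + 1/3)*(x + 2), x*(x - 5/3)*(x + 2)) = x^2 + 2*x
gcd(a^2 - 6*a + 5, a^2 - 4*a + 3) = a - 1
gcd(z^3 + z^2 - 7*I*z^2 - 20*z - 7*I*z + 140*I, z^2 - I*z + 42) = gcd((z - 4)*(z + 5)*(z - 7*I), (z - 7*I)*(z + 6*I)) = z - 7*I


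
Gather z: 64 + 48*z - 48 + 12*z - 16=60*z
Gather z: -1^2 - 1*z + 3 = 2 - z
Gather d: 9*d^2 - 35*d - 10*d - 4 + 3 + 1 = 9*d^2 - 45*d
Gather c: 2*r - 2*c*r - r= -2*c*r + r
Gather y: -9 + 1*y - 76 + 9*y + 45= 10*y - 40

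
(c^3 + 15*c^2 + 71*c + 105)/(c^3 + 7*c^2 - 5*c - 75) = (c^2 + 10*c + 21)/(c^2 + 2*c - 15)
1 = 1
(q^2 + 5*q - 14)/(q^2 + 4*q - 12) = (q + 7)/(q + 6)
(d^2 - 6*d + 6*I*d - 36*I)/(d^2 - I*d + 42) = (d - 6)/(d - 7*I)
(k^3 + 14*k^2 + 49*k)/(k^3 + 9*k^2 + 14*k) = (k + 7)/(k + 2)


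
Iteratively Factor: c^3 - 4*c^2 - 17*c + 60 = (c - 5)*(c^2 + c - 12) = (c - 5)*(c + 4)*(c - 3)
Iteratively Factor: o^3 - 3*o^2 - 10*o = (o - 5)*(o^2 + 2*o) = (o - 5)*(o + 2)*(o)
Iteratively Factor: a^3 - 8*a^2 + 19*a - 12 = (a - 1)*(a^2 - 7*a + 12) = (a - 4)*(a - 1)*(a - 3)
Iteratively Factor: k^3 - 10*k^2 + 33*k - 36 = (k - 3)*(k^2 - 7*k + 12) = (k - 3)^2*(k - 4)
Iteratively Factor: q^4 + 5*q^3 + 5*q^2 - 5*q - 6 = (q + 3)*(q^3 + 2*q^2 - q - 2) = (q + 2)*(q + 3)*(q^2 - 1) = (q - 1)*(q + 2)*(q + 3)*(q + 1)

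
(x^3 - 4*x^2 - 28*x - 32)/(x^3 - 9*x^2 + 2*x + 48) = (x + 2)/(x - 3)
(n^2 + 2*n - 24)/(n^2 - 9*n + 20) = (n + 6)/(n - 5)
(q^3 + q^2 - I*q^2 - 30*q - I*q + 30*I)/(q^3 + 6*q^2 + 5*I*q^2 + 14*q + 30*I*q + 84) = (q^2 - q*(5 + I) + 5*I)/(q^2 + 5*I*q + 14)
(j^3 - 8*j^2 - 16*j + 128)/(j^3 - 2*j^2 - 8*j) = (j^2 - 4*j - 32)/(j*(j + 2))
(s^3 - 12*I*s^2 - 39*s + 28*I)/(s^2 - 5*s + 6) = (s^3 - 12*I*s^2 - 39*s + 28*I)/(s^2 - 5*s + 6)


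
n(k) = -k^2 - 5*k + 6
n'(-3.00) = 1.00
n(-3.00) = 12.00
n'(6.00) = -17.00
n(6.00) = -60.00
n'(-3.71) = 2.42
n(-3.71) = 10.79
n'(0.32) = -5.64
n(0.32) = 4.30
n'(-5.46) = 5.92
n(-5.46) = 3.49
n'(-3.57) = 2.14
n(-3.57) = 11.11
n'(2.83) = -10.66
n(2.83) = -16.16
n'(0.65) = -6.30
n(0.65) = 2.33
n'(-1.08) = -2.84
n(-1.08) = 10.23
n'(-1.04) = -2.92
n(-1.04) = 10.12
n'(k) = -2*k - 5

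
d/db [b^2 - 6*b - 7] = 2*b - 6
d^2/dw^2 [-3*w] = 0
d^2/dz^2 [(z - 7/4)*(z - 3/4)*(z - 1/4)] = 6*z - 11/2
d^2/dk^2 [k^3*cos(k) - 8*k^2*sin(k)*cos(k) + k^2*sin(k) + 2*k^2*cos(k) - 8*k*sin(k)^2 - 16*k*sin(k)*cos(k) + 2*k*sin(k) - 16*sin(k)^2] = -k^3*cos(k) - 7*k^2*sin(k) + 16*k^2*sin(2*k) - 2*k^2*cos(k) + 32*k*sin(2*k) - 48*k*cos(2*k) + 10*sqrt(2)*k*cos(k + pi/4) + 2*sin(k) - 24*sin(2*k) + 8*cos(k) - 64*cos(2*k)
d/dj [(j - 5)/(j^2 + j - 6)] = (j^2 + j - (j - 5)*(2*j + 1) - 6)/(j^2 + j - 6)^2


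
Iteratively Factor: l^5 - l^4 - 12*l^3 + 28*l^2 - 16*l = (l - 2)*(l^4 + l^3 - 10*l^2 + 8*l) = l*(l - 2)*(l^3 + l^2 - 10*l + 8) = l*(l - 2)*(l + 4)*(l^2 - 3*l + 2) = l*(l - 2)*(l - 1)*(l + 4)*(l - 2)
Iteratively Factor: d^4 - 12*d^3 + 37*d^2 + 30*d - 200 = (d + 2)*(d^3 - 14*d^2 + 65*d - 100) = (d - 5)*(d + 2)*(d^2 - 9*d + 20) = (d - 5)^2*(d + 2)*(d - 4)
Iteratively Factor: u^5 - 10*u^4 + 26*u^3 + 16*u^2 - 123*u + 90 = (u - 3)*(u^4 - 7*u^3 + 5*u^2 + 31*u - 30) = (u - 3)^2*(u^3 - 4*u^2 - 7*u + 10) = (u - 3)^2*(u + 2)*(u^2 - 6*u + 5) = (u - 5)*(u - 3)^2*(u + 2)*(u - 1)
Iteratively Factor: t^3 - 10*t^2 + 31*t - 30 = (t - 2)*(t^2 - 8*t + 15) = (t - 3)*(t - 2)*(t - 5)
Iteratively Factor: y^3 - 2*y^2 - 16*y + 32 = (y + 4)*(y^2 - 6*y + 8) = (y - 2)*(y + 4)*(y - 4)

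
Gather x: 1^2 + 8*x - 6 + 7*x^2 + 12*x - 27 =7*x^2 + 20*x - 32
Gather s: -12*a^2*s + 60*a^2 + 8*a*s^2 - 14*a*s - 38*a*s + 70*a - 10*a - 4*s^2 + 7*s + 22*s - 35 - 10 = 60*a^2 + 60*a + s^2*(8*a - 4) + s*(-12*a^2 - 52*a + 29) - 45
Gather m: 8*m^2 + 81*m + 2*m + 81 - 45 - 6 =8*m^2 + 83*m + 30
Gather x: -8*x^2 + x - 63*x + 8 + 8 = -8*x^2 - 62*x + 16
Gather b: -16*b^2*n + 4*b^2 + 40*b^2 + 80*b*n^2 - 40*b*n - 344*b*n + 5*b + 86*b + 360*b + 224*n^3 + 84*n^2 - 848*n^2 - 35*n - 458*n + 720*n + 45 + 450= b^2*(44 - 16*n) + b*(80*n^2 - 384*n + 451) + 224*n^3 - 764*n^2 + 227*n + 495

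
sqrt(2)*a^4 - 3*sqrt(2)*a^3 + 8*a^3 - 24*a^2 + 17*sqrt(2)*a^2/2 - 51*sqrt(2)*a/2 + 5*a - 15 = (a - 3)*(a + sqrt(2))*(a + 5*sqrt(2)/2)*(sqrt(2)*a + 1)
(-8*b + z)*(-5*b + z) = 40*b^2 - 13*b*z + z^2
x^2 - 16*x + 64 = (x - 8)^2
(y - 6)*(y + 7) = y^2 + y - 42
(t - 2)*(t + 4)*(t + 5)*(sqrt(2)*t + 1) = sqrt(2)*t^4 + t^3 + 7*sqrt(2)*t^3 + 2*sqrt(2)*t^2 + 7*t^2 - 40*sqrt(2)*t + 2*t - 40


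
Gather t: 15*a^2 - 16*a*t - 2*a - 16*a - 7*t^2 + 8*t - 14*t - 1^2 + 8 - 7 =15*a^2 - 18*a - 7*t^2 + t*(-16*a - 6)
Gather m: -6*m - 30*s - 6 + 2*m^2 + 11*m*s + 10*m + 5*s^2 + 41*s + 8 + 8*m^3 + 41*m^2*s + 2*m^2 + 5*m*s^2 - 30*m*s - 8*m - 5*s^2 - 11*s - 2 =8*m^3 + m^2*(41*s + 4) + m*(5*s^2 - 19*s - 4)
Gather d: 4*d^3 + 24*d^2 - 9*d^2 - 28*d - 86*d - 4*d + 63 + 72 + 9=4*d^3 + 15*d^2 - 118*d + 144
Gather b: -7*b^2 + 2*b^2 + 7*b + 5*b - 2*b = -5*b^2 + 10*b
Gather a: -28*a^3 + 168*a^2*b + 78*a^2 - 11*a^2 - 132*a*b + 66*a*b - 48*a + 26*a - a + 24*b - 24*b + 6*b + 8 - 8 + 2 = -28*a^3 + a^2*(168*b + 67) + a*(-66*b - 23) + 6*b + 2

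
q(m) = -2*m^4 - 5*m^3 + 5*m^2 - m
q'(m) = -8*m^3 - 15*m^2 + 10*m - 1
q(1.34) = -10.84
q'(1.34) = -33.78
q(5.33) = -2234.51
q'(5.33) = -1585.19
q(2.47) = -121.75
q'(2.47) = -188.37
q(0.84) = -1.27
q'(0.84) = -7.93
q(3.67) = -546.30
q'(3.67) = -561.78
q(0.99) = -2.86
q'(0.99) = -13.56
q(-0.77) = 5.31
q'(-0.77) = -13.94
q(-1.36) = 16.34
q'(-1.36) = -22.22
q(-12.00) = -32100.00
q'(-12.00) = 11543.00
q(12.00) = -49404.00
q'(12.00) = -15865.00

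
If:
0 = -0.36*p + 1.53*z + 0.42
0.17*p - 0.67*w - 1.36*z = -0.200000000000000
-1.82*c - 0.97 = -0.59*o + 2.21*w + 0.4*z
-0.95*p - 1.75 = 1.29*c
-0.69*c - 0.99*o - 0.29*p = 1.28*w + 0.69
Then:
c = -1.64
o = -0.66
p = 0.39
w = 0.77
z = -0.18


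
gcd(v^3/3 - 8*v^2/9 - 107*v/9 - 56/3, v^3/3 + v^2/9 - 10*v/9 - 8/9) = 1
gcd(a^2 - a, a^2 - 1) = a - 1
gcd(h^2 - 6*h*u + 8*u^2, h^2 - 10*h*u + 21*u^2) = 1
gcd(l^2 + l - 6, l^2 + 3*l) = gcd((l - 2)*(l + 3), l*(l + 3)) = l + 3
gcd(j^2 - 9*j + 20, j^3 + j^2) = 1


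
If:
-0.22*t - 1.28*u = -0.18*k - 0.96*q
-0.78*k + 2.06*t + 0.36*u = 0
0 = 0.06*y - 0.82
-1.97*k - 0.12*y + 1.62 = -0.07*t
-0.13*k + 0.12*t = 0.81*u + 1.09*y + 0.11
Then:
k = 0.10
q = -23.38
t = 3.20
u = -18.07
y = 13.67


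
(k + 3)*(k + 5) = k^2 + 8*k + 15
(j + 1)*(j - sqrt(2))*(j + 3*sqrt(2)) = j^3 + j^2 + 2*sqrt(2)*j^2 - 6*j + 2*sqrt(2)*j - 6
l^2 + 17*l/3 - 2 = (l - 1/3)*(l + 6)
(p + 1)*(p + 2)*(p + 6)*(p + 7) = p^4 + 16*p^3 + 83*p^2 + 152*p + 84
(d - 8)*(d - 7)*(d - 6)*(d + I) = d^4 - 21*d^3 + I*d^3 + 146*d^2 - 21*I*d^2 - 336*d + 146*I*d - 336*I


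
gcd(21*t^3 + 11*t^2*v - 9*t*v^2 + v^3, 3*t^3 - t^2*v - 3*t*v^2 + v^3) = 3*t^2 + 2*t*v - v^2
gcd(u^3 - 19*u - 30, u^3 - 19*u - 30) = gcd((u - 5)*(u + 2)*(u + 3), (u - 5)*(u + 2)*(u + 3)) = u^3 - 19*u - 30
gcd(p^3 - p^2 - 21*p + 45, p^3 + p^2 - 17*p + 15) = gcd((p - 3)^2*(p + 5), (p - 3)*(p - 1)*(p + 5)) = p^2 + 2*p - 15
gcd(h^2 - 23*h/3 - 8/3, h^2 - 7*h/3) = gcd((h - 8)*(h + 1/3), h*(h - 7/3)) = 1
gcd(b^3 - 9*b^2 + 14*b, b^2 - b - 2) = b - 2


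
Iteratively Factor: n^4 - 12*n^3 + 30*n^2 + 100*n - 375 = (n - 5)*(n^3 - 7*n^2 - 5*n + 75) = (n - 5)*(n + 3)*(n^2 - 10*n + 25) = (n - 5)^2*(n + 3)*(n - 5)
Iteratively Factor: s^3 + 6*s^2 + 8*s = (s)*(s^2 + 6*s + 8) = s*(s + 2)*(s + 4)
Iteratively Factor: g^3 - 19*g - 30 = (g + 3)*(g^2 - 3*g - 10) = (g + 2)*(g + 3)*(g - 5)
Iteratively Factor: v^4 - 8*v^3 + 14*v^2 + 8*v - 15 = (v - 3)*(v^3 - 5*v^2 - v + 5) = (v - 3)*(v + 1)*(v^2 - 6*v + 5) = (v - 3)*(v - 1)*(v + 1)*(v - 5)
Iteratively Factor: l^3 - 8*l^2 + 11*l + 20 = (l - 4)*(l^2 - 4*l - 5) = (l - 5)*(l - 4)*(l + 1)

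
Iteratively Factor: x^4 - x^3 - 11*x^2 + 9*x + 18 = (x + 1)*(x^3 - 2*x^2 - 9*x + 18) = (x - 3)*(x + 1)*(x^2 + x - 6) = (x - 3)*(x + 1)*(x + 3)*(x - 2)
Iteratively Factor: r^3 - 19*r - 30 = (r + 2)*(r^2 - 2*r - 15) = (r - 5)*(r + 2)*(r + 3)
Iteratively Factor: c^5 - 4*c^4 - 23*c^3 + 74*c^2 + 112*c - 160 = (c - 1)*(c^4 - 3*c^3 - 26*c^2 + 48*c + 160) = (c - 5)*(c - 1)*(c^3 + 2*c^2 - 16*c - 32) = (c - 5)*(c - 4)*(c - 1)*(c^2 + 6*c + 8) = (c - 5)*(c - 4)*(c - 1)*(c + 2)*(c + 4)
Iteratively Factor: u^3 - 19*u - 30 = (u - 5)*(u^2 + 5*u + 6) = (u - 5)*(u + 2)*(u + 3)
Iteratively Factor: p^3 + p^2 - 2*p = (p + 2)*(p^2 - p) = (p - 1)*(p + 2)*(p)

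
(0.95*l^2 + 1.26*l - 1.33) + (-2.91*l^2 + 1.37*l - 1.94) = -1.96*l^2 + 2.63*l - 3.27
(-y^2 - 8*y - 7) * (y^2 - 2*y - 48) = -y^4 - 6*y^3 + 57*y^2 + 398*y + 336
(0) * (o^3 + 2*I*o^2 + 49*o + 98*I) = 0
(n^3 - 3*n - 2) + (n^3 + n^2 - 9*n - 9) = 2*n^3 + n^2 - 12*n - 11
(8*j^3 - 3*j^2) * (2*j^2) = 16*j^5 - 6*j^4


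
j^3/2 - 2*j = j*(j/2 + 1)*(j - 2)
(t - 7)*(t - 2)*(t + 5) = t^3 - 4*t^2 - 31*t + 70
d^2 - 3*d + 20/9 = (d - 5/3)*(d - 4/3)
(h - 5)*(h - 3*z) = h^2 - 3*h*z - 5*h + 15*z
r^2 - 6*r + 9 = (r - 3)^2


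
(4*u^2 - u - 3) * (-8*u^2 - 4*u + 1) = -32*u^4 - 8*u^3 + 32*u^2 + 11*u - 3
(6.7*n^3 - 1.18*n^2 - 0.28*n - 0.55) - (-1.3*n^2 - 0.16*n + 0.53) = 6.7*n^3 + 0.12*n^2 - 0.12*n - 1.08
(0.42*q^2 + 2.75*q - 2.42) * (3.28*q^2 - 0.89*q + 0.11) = 1.3776*q^4 + 8.6462*q^3 - 10.3389*q^2 + 2.4563*q - 0.2662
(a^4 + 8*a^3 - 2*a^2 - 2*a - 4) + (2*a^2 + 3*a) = a^4 + 8*a^3 + a - 4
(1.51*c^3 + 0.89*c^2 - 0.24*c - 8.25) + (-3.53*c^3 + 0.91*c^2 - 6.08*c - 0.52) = -2.02*c^3 + 1.8*c^2 - 6.32*c - 8.77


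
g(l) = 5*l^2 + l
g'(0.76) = 8.60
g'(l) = 10*l + 1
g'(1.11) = 12.10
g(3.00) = 48.00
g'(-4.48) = -43.80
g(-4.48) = 95.87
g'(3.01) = 31.10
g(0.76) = 3.65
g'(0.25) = 3.50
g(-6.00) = 174.00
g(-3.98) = 75.22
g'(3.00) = 31.00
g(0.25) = 0.56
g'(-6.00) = -59.00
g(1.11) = 7.27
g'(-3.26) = -31.60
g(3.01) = 48.31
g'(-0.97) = -8.70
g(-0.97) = 3.73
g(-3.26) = 49.88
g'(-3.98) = -38.80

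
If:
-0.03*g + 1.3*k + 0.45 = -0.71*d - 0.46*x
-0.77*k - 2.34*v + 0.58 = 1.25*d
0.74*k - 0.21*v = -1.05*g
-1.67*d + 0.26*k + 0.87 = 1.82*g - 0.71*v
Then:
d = 0.17958779115312 - 0.18923614089522*x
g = 0.209516037051622*x + 0.366191105110322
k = -0.245659122194496*x - 0.435785845050312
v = 0.181924230858456*x + 0.29532921442194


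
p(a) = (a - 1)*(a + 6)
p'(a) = 2*a + 5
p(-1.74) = -11.67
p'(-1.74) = 1.52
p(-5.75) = -1.69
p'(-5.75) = -6.50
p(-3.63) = -10.97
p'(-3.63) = -2.26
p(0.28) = -4.52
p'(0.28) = 5.56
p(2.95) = 17.45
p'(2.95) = 10.90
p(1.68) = 5.22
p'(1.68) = 8.36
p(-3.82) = -10.51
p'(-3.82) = -2.64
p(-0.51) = -8.29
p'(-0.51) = 3.98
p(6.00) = 60.00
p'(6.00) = 17.00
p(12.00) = 198.00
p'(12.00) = 29.00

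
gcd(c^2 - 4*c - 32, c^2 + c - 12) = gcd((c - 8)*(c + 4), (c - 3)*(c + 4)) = c + 4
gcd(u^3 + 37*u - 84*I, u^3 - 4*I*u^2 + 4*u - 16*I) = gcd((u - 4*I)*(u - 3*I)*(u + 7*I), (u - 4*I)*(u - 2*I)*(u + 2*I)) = u - 4*I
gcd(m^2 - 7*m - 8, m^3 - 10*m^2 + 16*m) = m - 8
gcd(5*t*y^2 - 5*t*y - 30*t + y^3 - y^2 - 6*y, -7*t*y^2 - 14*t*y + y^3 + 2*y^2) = y + 2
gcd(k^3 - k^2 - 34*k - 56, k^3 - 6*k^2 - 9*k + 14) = k^2 - 5*k - 14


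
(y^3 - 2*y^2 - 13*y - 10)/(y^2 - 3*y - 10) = y + 1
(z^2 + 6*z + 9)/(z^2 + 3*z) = (z + 3)/z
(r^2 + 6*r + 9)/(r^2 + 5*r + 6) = (r + 3)/(r + 2)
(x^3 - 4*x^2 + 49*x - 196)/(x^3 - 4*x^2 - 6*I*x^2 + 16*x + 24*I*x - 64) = (x^2 + 49)/(x^2 - 6*I*x + 16)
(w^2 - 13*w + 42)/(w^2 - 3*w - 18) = (w - 7)/(w + 3)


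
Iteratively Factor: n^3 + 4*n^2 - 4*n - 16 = (n - 2)*(n^2 + 6*n + 8) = (n - 2)*(n + 4)*(n + 2)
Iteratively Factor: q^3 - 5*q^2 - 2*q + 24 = (q - 3)*(q^2 - 2*q - 8) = (q - 4)*(q - 3)*(q + 2)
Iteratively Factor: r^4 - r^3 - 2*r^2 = (r)*(r^3 - r^2 - 2*r) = r*(r - 2)*(r^2 + r) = r^2*(r - 2)*(r + 1)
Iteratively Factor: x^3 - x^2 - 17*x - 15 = (x - 5)*(x^2 + 4*x + 3) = (x - 5)*(x + 1)*(x + 3)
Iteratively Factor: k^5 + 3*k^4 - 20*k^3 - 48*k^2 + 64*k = (k + 4)*(k^4 - k^3 - 16*k^2 + 16*k) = (k + 4)^2*(k^3 - 5*k^2 + 4*k) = (k - 1)*(k + 4)^2*(k^2 - 4*k) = k*(k - 1)*(k + 4)^2*(k - 4)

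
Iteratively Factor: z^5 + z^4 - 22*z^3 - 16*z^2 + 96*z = (z - 2)*(z^4 + 3*z^3 - 16*z^2 - 48*z) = z*(z - 2)*(z^3 + 3*z^2 - 16*z - 48) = z*(z - 2)*(z + 3)*(z^2 - 16) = z*(z - 4)*(z - 2)*(z + 3)*(z + 4)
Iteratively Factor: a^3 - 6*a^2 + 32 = (a - 4)*(a^2 - 2*a - 8) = (a - 4)^2*(a + 2)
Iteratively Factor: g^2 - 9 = (g - 3)*(g + 3)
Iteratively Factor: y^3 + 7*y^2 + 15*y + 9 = (y + 3)*(y^2 + 4*y + 3) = (y + 3)^2*(y + 1)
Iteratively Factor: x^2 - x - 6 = (x - 3)*(x + 2)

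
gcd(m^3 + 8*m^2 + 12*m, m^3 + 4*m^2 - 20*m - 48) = m^2 + 8*m + 12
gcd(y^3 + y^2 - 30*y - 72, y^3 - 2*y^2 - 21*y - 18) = y^2 - 3*y - 18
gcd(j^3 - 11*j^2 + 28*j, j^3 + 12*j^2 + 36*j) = j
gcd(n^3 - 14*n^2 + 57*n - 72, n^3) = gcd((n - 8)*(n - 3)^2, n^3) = 1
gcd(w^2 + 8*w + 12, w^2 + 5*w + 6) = w + 2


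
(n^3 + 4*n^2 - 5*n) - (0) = n^3 + 4*n^2 - 5*n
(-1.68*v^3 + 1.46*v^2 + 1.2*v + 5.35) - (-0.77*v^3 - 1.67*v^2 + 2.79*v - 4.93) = -0.91*v^3 + 3.13*v^2 - 1.59*v + 10.28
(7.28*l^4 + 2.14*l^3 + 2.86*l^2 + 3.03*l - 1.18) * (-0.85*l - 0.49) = -6.188*l^5 - 5.3862*l^4 - 3.4796*l^3 - 3.9769*l^2 - 0.4817*l + 0.5782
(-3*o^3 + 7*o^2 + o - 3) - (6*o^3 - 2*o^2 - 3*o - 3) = -9*o^3 + 9*o^2 + 4*o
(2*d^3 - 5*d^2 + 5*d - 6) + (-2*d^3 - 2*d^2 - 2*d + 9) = -7*d^2 + 3*d + 3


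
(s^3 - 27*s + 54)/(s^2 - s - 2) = (-s^3 + 27*s - 54)/(-s^2 + s + 2)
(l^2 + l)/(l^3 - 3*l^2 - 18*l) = (l + 1)/(l^2 - 3*l - 18)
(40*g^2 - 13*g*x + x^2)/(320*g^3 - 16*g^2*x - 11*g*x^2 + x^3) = (-5*g + x)/(-40*g^2 - 3*g*x + x^2)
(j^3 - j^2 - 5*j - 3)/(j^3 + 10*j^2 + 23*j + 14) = (j^2 - 2*j - 3)/(j^2 + 9*j + 14)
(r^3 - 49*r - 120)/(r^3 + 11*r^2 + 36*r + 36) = (r^2 - 3*r - 40)/(r^2 + 8*r + 12)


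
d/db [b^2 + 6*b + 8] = 2*b + 6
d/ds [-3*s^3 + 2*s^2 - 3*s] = -9*s^2 + 4*s - 3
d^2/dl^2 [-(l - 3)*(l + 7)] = -2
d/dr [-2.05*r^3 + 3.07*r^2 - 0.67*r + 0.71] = -6.15*r^2 + 6.14*r - 0.67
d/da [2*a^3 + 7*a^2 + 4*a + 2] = 6*a^2 + 14*a + 4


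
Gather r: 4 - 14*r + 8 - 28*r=12 - 42*r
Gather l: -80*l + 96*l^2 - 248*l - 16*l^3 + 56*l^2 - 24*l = -16*l^3 + 152*l^2 - 352*l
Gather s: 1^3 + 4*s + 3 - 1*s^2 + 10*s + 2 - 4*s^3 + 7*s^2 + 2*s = -4*s^3 + 6*s^2 + 16*s + 6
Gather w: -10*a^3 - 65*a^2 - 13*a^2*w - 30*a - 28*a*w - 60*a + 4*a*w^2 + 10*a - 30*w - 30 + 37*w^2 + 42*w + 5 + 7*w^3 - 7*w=-10*a^3 - 65*a^2 - 80*a + 7*w^3 + w^2*(4*a + 37) + w*(-13*a^2 - 28*a + 5) - 25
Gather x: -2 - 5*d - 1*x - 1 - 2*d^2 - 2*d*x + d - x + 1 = -2*d^2 - 4*d + x*(-2*d - 2) - 2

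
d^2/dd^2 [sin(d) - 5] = -sin(d)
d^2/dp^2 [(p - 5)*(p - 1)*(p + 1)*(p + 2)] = 12*p^2 - 18*p - 22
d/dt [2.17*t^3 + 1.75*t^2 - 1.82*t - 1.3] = 6.51*t^2 + 3.5*t - 1.82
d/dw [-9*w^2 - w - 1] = -18*w - 1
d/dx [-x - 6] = -1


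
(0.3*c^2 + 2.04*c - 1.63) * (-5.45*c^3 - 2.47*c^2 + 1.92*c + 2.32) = -1.635*c^5 - 11.859*c^4 + 4.4207*c^3 + 8.6389*c^2 + 1.6032*c - 3.7816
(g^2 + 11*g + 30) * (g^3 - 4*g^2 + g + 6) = g^5 + 7*g^4 - 13*g^3 - 103*g^2 + 96*g + 180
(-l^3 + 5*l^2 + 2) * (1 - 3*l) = 3*l^4 - 16*l^3 + 5*l^2 - 6*l + 2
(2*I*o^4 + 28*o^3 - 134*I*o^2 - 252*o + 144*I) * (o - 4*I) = 2*I*o^5 + 36*o^4 - 246*I*o^3 - 788*o^2 + 1152*I*o + 576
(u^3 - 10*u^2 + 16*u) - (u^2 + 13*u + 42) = u^3 - 11*u^2 + 3*u - 42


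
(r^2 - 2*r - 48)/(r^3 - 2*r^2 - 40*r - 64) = (r + 6)/(r^2 + 6*r + 8)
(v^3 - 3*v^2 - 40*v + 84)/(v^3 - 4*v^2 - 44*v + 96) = (v - 7)/(v - 8)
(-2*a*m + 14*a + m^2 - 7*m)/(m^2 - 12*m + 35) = (-2*a + m)/(m - 5)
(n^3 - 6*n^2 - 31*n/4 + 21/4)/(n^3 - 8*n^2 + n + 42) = (n^2 + n - 3/4)/(n^2 - n - 6)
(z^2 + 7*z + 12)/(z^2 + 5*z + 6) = (z + 4)/(z + 2)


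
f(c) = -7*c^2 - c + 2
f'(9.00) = -127.00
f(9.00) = -574.00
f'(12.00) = -169.00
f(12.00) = -1018.00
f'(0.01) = -1.14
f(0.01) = 1.99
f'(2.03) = -29.42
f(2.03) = -28.88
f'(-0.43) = 5.02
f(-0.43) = 1.14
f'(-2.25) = 30.50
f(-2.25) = -31.19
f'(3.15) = -45.10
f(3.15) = -70.61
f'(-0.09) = 0.26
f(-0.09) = 2.03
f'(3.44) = -49.16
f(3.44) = -84.28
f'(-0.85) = 10.90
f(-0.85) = -2.21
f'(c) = -14*c - 1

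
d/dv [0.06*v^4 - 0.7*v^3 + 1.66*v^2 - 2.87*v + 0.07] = 0.24*v^3 - 2.1*v^2 + 3.32*v - 2.87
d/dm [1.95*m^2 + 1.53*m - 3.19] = 3.9*m + 1.53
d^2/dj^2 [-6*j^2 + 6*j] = -12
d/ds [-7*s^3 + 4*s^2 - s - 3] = -21*s^2 + 8*s - 1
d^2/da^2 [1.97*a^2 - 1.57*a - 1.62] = 3.94000000000000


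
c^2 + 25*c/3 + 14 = (c + 7/3)*(c + 6)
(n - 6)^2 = n^2 - 12*n + 36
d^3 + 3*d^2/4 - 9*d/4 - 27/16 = (d - 3/2)*(d + 3/4)*(d + 3/2)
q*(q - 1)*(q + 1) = q^3 - q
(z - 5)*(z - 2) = z^2 - 7*z + 10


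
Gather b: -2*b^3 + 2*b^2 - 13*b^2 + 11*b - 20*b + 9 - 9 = -2*b^3 - 11*b^2 - 9*b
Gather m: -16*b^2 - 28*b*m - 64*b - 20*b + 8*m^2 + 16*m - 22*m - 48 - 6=-16*b^2 - 84*b + 8*m^2 + m*(-28*b - 6) - 54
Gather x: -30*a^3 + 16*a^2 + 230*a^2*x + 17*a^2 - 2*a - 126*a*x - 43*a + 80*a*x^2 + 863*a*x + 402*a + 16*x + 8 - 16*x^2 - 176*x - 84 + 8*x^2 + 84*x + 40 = -30*a^3 + 33*a^2 + 357*a + x^2*(80*a - 8) + x*(230*a^2 + 737*a - 76) - 36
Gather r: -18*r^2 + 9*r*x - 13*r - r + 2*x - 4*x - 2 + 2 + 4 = -18*r^2 + r*(9*x - 14) - 2*x + 4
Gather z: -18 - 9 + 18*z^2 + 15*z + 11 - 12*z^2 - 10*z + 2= 6*z^2 + 5*z - 14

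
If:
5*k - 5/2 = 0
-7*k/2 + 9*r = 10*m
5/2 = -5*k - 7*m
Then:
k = 1/2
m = -5/7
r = -151/252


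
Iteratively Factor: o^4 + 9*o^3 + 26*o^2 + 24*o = (o + 3)*(o^3 + 6*o^2 + 8*o) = (o + 3)*(o + 4)*(o^2 + 2*o) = o*(o + 3)*(o + 4)*(o + 2)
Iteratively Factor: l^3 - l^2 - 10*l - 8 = (l - 4)*(l^2 + 3*l + 2) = (l - 4)*(l + 2)*(l + 1)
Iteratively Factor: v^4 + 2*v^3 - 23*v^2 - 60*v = (v)*(v^3 + 2*v^2 - 23*v - 60) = v*(v - 5)*(v^2 + 7*v + 12) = v*(v - 5)*(v + 3)*(v + 4)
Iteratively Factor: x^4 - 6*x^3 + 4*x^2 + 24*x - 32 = (x - 2)*(x^3 - 4*x^2 - 4*x + 16) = (x - 2)*(x + 2)*(x^2 - 6*x + 8) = (x - 4)*(x - 2)*(x + 2)*(x - 2)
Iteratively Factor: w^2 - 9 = (w + 3)*(w - 3)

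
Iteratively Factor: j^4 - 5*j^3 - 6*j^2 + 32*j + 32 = (j + 1)*(j^3 - 6*j^2 + 32) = (j - 4)*(j + 1)*(j^2 - 2*j - 8) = (j - 4)^2*(j + 1)*(j + 2)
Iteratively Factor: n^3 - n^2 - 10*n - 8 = (n - 4)*(n^2 + 3*n + 2) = (n - 4)*(n + 1)*(n + 2)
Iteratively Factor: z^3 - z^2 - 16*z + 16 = (z + 4)*(z^2 - 5*z + 4) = (z - 1)*(z + 4)*(z - 4)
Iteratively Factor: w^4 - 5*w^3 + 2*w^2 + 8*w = (w - 4)*(w^3 - w^2 - 2*w) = (w - 4)*(w + 1)*(w^2 - 2*w) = (w - 4)*(w - 2)*(w + 1)*(w)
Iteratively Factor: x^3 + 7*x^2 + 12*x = (x)*(x^2 + 7*x + 12) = x*(x + 4)*(x + 3)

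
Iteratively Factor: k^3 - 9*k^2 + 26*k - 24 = (k - 3)*(k^2 - 6*k + 8) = (k - 3)*(k - 2)*(k - 4)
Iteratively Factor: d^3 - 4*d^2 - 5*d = (d + 1)*(d^2 - 5*d) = d*(d + 1)*(d - 5)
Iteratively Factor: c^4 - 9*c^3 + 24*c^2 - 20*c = (c)*(c^3 - 9*c^2 + 24*c - 20) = c*(c - 2)*(c^2 - 7*c + 10) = c*(c - 2)^2*(c - 5)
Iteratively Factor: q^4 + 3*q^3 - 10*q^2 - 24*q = (q)*(q^3 + 3*q^2 - 10*q - 24) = q*(q + 4)*(q^2 - q - 6) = q*(q + 2)*(q + 4)*(q - 3)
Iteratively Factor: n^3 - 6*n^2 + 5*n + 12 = (n - 4)*(n^2 - 2*n - 3) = (n - 4)*(n + 1)*(n - 3)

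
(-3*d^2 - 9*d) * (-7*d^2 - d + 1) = 21*d^4 + 66*d^3 + 6*d^2 - 9*d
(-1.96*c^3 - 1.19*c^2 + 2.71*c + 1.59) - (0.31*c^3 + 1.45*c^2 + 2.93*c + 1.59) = -2.27*c^3 - 2.64*c^2 - 0.22*c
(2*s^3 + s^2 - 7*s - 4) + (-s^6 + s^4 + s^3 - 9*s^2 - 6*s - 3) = -s^6 + s^4 + 3*s^3 - 8*s^2 - 13*s - 7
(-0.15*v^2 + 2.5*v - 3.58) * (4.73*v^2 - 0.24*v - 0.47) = -0.7095*v^4 + 11.861*v^3 - 17.4629*v^2 - 0.3158*v + 1.6826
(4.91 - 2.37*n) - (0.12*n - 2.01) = 6.92 - 2.49*n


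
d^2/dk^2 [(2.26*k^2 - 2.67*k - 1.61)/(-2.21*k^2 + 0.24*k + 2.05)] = (-1.4210854715202e-14*k^4 + 23.683686*k^3 - 14.253174*k^2 + 67.454946*k - 6.848898)/(10.793861*k^6 - 3.516552*k^5 - 29.655327*k^4 + 6.510096*k^3 + 27.508335*k^2 - 3.0258*k - 8.615125)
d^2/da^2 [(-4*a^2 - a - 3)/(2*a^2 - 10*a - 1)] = 12*(-14*a^3 - 10*a^2 + 29*a - 50)/(8*a^6 - 120*a^5 + 588*a^4 - 880*a^3 - 294*a^2 - 30*a - 1)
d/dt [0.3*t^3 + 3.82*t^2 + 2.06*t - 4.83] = 0.9*t^2 + 7.64*t + 2.06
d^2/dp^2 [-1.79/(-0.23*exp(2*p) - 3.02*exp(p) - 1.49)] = (1.79*(0.46*exp(p) + 3.02)*(0.92*exp(p) + 6.04)*exp(p) - (1.6468*exp(p) + 5.4058)*(0.23*exp(2*p) + 3.02*exp(p) + 1.49))*exp(p)/(0.23*exp(2*p) + 3.02*exp(p) + 1.49)^3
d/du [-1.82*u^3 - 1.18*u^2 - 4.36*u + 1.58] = -5.46*u^2 - 2.36*u - 4.36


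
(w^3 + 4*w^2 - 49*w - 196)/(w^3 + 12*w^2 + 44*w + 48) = (w^2 - 49)/(w^2 + 8*w + 12)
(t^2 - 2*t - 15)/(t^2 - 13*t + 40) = (t + 3)/(t - 8)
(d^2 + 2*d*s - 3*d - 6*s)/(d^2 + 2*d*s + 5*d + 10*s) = (d - 3)/(d + 5)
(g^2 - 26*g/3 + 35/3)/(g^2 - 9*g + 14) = (g - 5/3)/(g - 2)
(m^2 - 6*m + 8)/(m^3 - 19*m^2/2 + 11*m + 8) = 2*(m - 4)/(2*m^2 - 15*m - 8)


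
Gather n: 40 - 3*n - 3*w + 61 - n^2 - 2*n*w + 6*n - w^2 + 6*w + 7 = -n^2 + n*(3 - 2*w) - w^2 + 3*w + 108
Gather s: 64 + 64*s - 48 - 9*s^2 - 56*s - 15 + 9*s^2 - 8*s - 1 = 0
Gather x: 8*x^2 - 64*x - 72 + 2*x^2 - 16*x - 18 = 10*x^2 - 80*x - 90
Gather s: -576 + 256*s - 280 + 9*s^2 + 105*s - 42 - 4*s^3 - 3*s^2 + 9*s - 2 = -4*s^3 + 6*s^2 + 370*s - 900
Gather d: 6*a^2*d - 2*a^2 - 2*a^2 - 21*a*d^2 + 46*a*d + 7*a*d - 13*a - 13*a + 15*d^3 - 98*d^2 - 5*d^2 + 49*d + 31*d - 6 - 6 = -4*a^2 - 26*a + 15*d^3 + d^2*(-21*a - 103) + d*(6*a^2 + 53*a + 80) - 12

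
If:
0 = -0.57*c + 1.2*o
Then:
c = 2.10526315789474*o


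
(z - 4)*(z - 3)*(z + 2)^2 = z^4 - 3*z^3 - 12*z^2 + 20*z + 48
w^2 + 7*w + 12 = (w + 3)*(w + 4)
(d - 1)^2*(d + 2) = d^3 - 3*d + 2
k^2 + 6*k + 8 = (k + 2)*(k + 4)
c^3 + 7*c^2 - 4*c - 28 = (c - 2)*(c + 2)*(c + 7)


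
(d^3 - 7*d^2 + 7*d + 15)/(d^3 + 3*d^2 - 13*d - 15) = (d - 5)/(d + 5)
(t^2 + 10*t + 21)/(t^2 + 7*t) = (t + 3)/t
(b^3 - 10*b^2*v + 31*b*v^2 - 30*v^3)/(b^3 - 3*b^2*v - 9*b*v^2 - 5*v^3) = (b^2 - 5*b*v + 6*v^2)/(b^2 + 2*b*v + v^2)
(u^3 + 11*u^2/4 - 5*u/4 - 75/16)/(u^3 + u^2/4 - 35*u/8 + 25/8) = (u + 3/2)/(u - 1)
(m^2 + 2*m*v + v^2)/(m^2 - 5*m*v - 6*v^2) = (-m - v)/(-m + 6*v)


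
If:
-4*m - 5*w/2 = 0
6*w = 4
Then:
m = -5/12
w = 2/3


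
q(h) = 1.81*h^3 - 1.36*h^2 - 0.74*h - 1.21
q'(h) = 5.43*h^2 - 2.72*h - 0.74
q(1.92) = 5.17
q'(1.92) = 14.05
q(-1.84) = -15.73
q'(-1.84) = 22.65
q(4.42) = 125.24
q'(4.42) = 93.32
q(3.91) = 83.30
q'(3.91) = 71.64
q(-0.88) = -2.85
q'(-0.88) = 5.86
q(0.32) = -1.53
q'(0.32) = -1.05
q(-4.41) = -179.63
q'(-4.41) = 116.86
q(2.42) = 14.69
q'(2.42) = 24.48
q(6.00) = 336.35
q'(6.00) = 178.42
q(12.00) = 2921.75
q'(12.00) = 748.54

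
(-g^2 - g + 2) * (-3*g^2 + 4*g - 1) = 3*g^4 - g^3 - 9*g^2 + 9*g - 2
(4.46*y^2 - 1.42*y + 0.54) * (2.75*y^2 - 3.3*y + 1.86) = 12.265*y^4 - 18.623*y^3 + 14.4666*y^2 - 4.4232*y + 1.0044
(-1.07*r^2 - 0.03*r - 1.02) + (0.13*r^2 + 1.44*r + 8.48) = -0.94*r^2 + 1.41*r + 7.46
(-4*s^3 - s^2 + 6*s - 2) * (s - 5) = -4*s^4 + 19*s^3 + 11*s^2 - 32*s + 10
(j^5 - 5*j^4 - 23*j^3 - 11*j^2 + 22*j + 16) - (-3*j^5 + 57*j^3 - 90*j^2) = 4*j^5 - 5*j^4 - 80*j^3 + 79*j^2 + 22*j + 16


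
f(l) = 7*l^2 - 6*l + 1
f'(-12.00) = -174.00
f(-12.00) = 1081.00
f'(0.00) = -6.00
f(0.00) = 1.00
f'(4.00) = 50.00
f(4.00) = 89.00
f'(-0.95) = -19.30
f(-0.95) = 13.02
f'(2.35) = 26.90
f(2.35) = 25.56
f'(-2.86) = -46.04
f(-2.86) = 75.42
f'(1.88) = 20.32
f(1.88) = 14.46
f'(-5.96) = -89.44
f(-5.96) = 285.41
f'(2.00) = 22.00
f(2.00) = 17.00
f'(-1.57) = -27.98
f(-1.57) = 27.67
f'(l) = 14*l - 6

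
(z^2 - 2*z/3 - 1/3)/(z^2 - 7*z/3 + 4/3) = (3*z + 1)/(3*z - 4)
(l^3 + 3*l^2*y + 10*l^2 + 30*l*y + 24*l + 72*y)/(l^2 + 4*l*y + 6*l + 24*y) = (l^2 + 3*l*y + 4*l + 12*y)/(l + 4*y)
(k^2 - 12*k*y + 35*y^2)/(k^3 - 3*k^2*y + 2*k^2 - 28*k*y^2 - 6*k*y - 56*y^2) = (k - 5*y)/(k^2 + 4*k*y + 2*k + 8*y)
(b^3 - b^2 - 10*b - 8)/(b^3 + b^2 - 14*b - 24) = (b + 1)/(b + 3)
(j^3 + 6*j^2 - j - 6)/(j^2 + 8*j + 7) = (j^2 + 5*j - 6)/(j + 7)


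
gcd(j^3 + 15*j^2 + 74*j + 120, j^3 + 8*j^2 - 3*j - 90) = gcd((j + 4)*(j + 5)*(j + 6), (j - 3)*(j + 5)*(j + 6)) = j^2 + 11*j + 30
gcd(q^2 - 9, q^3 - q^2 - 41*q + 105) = q - 3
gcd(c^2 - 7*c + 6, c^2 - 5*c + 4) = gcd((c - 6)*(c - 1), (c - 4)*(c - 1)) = c - 1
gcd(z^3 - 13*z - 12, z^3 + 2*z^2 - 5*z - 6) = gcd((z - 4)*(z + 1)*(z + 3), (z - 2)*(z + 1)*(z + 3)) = z^2 + 4*z + 3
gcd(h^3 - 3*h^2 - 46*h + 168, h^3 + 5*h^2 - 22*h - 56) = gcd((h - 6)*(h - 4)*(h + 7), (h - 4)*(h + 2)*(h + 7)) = h^2 + 3*h - 28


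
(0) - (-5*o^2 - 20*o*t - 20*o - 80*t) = 5*o^2 + 20*o*t + 20*o + 80*t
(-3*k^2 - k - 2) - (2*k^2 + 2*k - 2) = -5*k^2 - 3*k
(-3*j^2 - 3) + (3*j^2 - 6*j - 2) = -6*j - 5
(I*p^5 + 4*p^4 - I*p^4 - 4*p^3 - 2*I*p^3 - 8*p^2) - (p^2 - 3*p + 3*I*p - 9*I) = I*p^5 + 4*p^4 - I*p^4 - 4*p^3 - 2*I*p^3 - 9*p^2 + 3*p - 3*I*p + 9*I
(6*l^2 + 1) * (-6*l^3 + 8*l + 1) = -36*l^5 + 42*l^3 + 6*l^2 + 8*l + 1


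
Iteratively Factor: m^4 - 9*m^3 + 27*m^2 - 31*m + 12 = (m - 1)*(m^3 - 8*m^2 + 19*m - 12) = (m - 1)^2*(m^2 - 7*m + 12) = (m - 4)*(m - 1)^2*(m - 3)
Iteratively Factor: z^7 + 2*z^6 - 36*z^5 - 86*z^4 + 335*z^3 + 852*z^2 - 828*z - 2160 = (z + 3)*(z^6 - z^5 - 33*z^4 + 13*z^3 + 296*z^2 - 36*z - 720) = (z + 3)*(z + 4)*(z^5 - 5*z^4 - 13*z^3 + 65*z^2 + 36*z - 180) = (z + 3)^2*(z + 4)*(z^4 - 8*z^3 + 11*z^2 + 32*z - 60) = (z - 2)*(z + 3)^2*(z + 4)*(z^3 - 6*z^2 - z + 30) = (z - 5)*(z - 2)*(z + 3)^2*(z + 4)*(z^2 - z - 6) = (z - 5)*(z - 2)*(z + 2)*(z + 3)^2*(z + 4)*(z - 3)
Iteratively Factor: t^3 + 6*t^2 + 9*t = (t + 3)*(t^2 + 3*t) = t*(t + 3)*(t + 3)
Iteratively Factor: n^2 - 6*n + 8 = (n - 4)*(n - 2)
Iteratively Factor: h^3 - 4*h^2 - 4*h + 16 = (h - 2)*(h^2 - 2*h - 8) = (h - 4)*(h - 2)*(h + 2)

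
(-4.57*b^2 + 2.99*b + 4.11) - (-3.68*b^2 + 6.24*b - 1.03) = -0.89*b^2 - 3.25*b + 5.14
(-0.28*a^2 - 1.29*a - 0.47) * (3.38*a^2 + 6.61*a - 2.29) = -0.9464*a^4 - 6.211*a^3 - 9.4743*a^2 - 0.1526*a + 1.0763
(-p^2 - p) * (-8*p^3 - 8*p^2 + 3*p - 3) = 8*p^5 + 16*p^4 + 5*p^3 + 3*p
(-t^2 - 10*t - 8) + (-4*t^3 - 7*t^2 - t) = -4*t^3 - 8*t^2 - 11*t - 8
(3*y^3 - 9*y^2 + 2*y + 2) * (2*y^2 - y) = 6*y^5 - 21*y^4 + 13*y^3 + 2*y^2 - 2*y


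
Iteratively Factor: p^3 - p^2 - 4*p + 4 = (p - 1)*(p^2 - 4) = (p - 1)*(p + 2)*(p - 2)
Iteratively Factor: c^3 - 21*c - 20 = (c - 5)*(c^2 + 5*c + 4) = (c - 5)*(c + 1)*(c + 4)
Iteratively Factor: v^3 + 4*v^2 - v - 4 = (v - 1)*(v^2 + 5*v + 4) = (v - 1)*(v + 4)*(v + 1)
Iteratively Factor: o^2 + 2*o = (o)*(o + 2)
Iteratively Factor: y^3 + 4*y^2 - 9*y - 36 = (y + 3)*(y^2 + y - 12) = (y + 3)*(y + 4)*(y - 3)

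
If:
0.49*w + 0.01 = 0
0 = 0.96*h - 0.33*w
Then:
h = -0.01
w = -0.02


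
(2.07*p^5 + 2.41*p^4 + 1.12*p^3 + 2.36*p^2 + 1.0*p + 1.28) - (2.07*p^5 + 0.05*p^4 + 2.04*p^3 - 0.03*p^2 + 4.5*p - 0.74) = 2.36*p^4 - 0.92*p^3 + 2.39*p^2 - 3.5*p + 2.02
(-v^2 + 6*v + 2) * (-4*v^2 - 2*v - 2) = 4*v^4 - 22*v^3 - 18*v^2 - 16*v - 4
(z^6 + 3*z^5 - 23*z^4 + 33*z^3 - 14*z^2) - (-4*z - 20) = z^6 + 3*z^5 - 23*z^4 + 33*z^3 - 14*z^2 + 4*z + 20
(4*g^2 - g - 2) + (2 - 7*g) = 4*g^2 - 8*g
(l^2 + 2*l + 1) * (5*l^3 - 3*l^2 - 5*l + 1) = 5*l^5 + 7*l^4 - 6*l^3 - 12*l^2 - 3*l + 1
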